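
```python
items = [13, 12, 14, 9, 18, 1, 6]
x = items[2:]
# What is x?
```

items has length 7. The slice items[2:] selects indices [2, 3, 4, 5, 6] (2->14, 3->9, 4->18, 5->1, 6->6), giving [14, 9, 18, 1, 6].

[14, 9, 18, 1, 6]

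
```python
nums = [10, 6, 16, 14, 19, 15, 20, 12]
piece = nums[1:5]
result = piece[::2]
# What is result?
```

nums has length 8. The slice nums[1:5] selects indices [1, 2, 3, 4] (1->6, 2->16, 3->14, 4->19), giving [6, 16, 14, 19]. So piece = [6, 16, 14, 19]. piece has length 4. The slice piece[::2] selects indices [0, 2] (0->6, 2->14), giving [6, 14].

[6, 14]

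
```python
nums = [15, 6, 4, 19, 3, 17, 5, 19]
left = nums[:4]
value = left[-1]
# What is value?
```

nums has length 8. The slice nums[:4] selects indices [0, 1, 2, 3] (0->15, 1->6, 2->4, 3->19), giving [15, 6, 4, 19]. So left = [15, 6, 4, 19]. Then left[-1] = 19.

19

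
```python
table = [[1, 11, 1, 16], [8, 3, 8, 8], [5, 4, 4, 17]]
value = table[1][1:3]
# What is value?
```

table[1] = [8, 3, 8, 8]. table[1] has length 4. The slice table[1][1:3] selects indices [1, 2] (1->3, 2->8), giving [3, 8].

[3, 8]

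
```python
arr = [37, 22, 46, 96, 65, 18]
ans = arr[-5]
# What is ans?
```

arr has length 6. Negative index -5 maps to positive index 6 + (-5) = 1. arr[1] = 22.

22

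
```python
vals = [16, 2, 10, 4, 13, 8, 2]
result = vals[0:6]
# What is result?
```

vals has length 7. The slice vals[0:6] selects indices [0, 1, 2, 3, 4, 5] (0->16, 1->2, 2->10, 3->4, 4->13, 5->8), giving [16, 2, 10, 4, 13, 8].

[16, 2, 10, 4, 13, 8]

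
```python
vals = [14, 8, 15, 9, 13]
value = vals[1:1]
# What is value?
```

vals has length 5. The slice vals[1:1] resolves to an empty index range, so the result is [].

[]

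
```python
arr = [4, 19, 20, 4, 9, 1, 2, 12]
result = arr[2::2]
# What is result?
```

arr has length 8. The slice arr[2::2] selects indices [2, 4, 6] (2->20, 4->9, 6->2), giving [20, 9, 2].

[20, 9, 2]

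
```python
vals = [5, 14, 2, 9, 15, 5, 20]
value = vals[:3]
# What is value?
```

vals has length 7. The slice vals[:3] selects indices [0, 1, 2] (0->5, 1->14, 2->2), giving [5, 14, 2].

[5, 14, 2]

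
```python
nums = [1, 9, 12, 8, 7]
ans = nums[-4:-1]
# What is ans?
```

nums has length 5. The slice nums[-4:-1] selects indices [1, 2, 3] (1->9, 2->12, 3->8), giving [9, 12, 8].

[9, 12, 8]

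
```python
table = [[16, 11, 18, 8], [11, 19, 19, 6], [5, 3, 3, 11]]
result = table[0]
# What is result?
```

table has 3 rows. Row 0 is [16, 11, 18, 8].

[16, 11, 18, 8]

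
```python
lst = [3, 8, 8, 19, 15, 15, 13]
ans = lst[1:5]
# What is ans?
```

lst has length 7. The slice lst[1:5] selects indices [1, 2, 3, 4] (1->8, 2->8, 3->19, 4->15), giving [8, 8, 19, 15].

[8, 8, 19, 15]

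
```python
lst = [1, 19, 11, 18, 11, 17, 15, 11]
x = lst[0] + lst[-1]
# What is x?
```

lst has length 8. lst[0] = 1.
lst has length 8. Negative index -1 maps to positive index 8 + (-1) = 7. lst[7] = 11.
Sum: 1 + 11 = 12.

12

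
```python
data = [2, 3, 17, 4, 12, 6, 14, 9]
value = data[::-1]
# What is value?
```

data has length 8. The slice data[::-1] selects indices [7, 6, 5, 4, 3, 2, 1, 0] (7->9, 6->14, 5->6, 4->12, 3->4, 2->17, 1->3, 0->2), giving [9, 14, 6, 12, 4, 17, 3, 2].

[9, 14, 6, 12, 4, 17, 3, 2]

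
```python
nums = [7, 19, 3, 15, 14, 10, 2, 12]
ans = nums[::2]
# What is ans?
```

nums has length 8. The slice nums[::2] selects indices [0, 2, 4, 6] (0->7, 2->3, 4->14, 6->2), giving [7, 3, 14, 2].

[7, 3, 14, 2]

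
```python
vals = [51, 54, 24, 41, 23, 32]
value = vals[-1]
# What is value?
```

vals has length 6. Negative index -1 maps to positive index 6 + (-1) = 5. vals[5] = 32.

32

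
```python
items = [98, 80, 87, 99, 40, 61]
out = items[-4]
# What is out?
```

items has length 6. Negative index -4 maps to positive index 6 + (-4) = 2. items[2] = 87.

87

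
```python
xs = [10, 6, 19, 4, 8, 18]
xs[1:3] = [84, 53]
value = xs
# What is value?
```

xs starts as [10, 6, 19, 4, 8, 18] (length 6). The slice xs[1:3] covers indices [1, 2] with values [6, 19]. Replacing that slice with [84, 53] (same length) produces [10, 84, 53, 4, 8, 18].

[10, 84, 53, 4, 8, 18]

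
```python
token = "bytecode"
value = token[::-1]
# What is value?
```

token has length 8. The slice token[::-1] selects indices [7, 6, 5, 4, 3, 2, 1, 0] (7->'e', 6->'d', 5->'o', 4->'c', 3->'e', 2->'t', 1->'y', 0->'b'), giving 'edocetyb'.

'edocetyb'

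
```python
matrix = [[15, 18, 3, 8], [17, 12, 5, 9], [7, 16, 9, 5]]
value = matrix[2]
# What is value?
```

matrix has 3 rows. Row 2 is [7, 16, 9, 5].

[7, 16, 9, 5]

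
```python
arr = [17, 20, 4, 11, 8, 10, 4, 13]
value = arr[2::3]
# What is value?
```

arr has length 8. The slice arr[2::3] selects indices [2, 5] (2->4, 5->10), giving [4, 10].

[4, 10]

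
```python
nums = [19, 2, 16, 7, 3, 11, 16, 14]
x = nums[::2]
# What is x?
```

nums has length 8. The slice nums[::2] selects indices [0, 2, 4, 6] (0->19, 2->16, 4->3, 6->16), giving [19, 16, 3, 16].

[19, 16, 3, 16]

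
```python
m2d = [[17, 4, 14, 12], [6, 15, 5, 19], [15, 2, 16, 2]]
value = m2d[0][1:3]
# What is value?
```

m2d[0] = [17, 4, 14, 12]. m2d[0] has length 4. The slice m2d[0][1:3] selects indices [1, 2] (1->4, 2->14), giving [4, 14].

[4, 14]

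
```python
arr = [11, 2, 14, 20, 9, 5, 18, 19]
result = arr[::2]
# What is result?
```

arr has length 8. The slice arr[::2] selects indices [0, 2, 4, 6] (0->11, 2->14, 4->9, 6->18), giving [11, 14, 9, 18].

[11, 14, 9, 18]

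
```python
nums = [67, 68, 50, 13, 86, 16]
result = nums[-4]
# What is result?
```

nums has length 6. Negative index -4 maps to positive index 6 + (-4) = 2. nums[2] = 50.

50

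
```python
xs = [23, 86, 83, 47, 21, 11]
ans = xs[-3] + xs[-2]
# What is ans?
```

xs has length 6. Negative index -3 maps to positive index 6 + (-3) = 3. xs[3] = 47.
xs has length 6. Negative index -2 maps to positive index 6 + (-2) = 4. xs[4] = 21.
Sum: 47 + 21 = 68.

68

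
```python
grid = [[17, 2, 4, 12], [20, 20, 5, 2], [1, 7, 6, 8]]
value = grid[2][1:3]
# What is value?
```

grid[2] = [1, 7, 6, 8]. grid[2] has length 4. The slice grid[2][1:3] selects indices [1, 2] (1->7, 2->6), giving [7, 6].

[7, 6]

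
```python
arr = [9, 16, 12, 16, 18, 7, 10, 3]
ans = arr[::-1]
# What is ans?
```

arr has length 8. The slice arr[::-1] selects indices [7, 6, 5, 4, 3, 2, 1, 0] (7->3, 6->10, 5->7, 4->18, 3->16, 2->12, 1->16, 0->9), giving [3, 10, 7, 18, 16, 12, 16, 9].

[3, 10, 7, 18, 16, 12, 16, 9]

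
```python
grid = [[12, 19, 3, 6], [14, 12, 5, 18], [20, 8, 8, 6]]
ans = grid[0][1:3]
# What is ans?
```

grid[0] = [12, 19, 3, 6]. grid[0] has length 4. The slice grid[0][1:3] selects indices [1, 2] (1->19, 2->3), giving [19, 3].

[19, 3]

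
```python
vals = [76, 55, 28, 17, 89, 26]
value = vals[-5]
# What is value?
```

vals has length 6. Negative index -5 maps to positive index 6 + (-5) = 1. vals[1] = 55.

55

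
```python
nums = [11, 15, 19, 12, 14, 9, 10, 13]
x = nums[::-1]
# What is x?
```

nums has length 8. The slice nums[::-1] selects indices [7, 6, 5, 4, 3, 2, 1, 0] (7->13, 6->10, 5->9, 4->14, 3->12, 2->19, 1->15, 0->11), giving [13, 10, 9, 14, 12, 19, 15, 11].

[13, 10, 9, 14, 12, 19, 15, 11]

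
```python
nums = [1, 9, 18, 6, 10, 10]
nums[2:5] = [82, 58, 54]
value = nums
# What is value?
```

nums starts as [1, 9, 18, 6, 10, 10] (length 6). The slice nums[2:5] covers indices [2, 3, 4] with values [18, 6, 10]. Replacing that slice with [82, 58, 54] (same length) produces [1, 9, 82, 58, 54, 10].

[1, 9, 82, 58, 54, 10]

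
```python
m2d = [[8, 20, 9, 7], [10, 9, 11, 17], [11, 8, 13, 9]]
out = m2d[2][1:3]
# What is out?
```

m2d[2] = [11, 8, 13, 9]. m2d[2] has length 4. The slice m2d[2][1:3] selects indices [1, 2] (1->8, 2->13), giving [8, 13].

[8, 13]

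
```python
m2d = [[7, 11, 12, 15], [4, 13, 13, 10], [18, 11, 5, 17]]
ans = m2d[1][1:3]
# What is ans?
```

m2d[1] = [4, 13, 13, 10]. m2d[1] has length 4. The slice m2d[1][1:3] selects indices [1, 2] (1->13, 2->13), giving [13, 13].

[13, 13]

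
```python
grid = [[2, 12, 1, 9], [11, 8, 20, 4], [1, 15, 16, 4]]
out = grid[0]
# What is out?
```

grid has 3 rows. Row 0 is [2, 12, 1, 9].

[2, 12, 1, 9]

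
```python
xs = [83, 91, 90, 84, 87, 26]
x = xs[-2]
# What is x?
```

xs has length 6. Negative index -2 maps to positive index 6 + (-2) = 4. xs[4] = 87.

87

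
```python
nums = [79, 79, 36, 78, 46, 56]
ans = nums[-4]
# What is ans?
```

nums has length 6. Negative index -4 maps to positive index 6 + (-4) = 2. nums[2] = 36.

36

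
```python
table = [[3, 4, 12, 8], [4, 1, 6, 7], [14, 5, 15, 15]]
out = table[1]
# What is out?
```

table has 3 rows. Row 1 is [4, 1, 6, 7].

[4, 1, 6, 7]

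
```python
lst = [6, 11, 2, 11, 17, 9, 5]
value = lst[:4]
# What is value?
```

lst has length 7. The slice lst[:4] selects indices [0, 1, 2, 3] (0->6, 1->11, 2->2, 3->11), giving [6, 11, 2, 11].

[6, 11, 2, 11]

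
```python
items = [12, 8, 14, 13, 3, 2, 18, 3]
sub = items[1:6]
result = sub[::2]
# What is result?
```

items has length 8. The slice items[1:6] selects indices [1, 2, 3, 4, 5] (1->8, 2->14, 3->13, 4->3, 5->2), giving [8, 14, 13, 3, 2]. So sub = [8, 14, 13, 3, 2]. sub has length 5. The slice sub[::2] selects indices [0, 2, 4] (0->8, 2->13, 4->2), giving [8, 13, 2].

[8, 13, 2]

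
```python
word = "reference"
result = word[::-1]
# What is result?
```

word has length 9. The slice word[::-1] selects indices [8, 7, 6, 5, 4, 3, 2, 1, 0] (8->'e', 7->'c', 6->'n', 5->'e', 4->'r', 3->'e', 2->'f', 1->'e', 0->'r'), giving 'ecnerefer'.

'ecnerefer'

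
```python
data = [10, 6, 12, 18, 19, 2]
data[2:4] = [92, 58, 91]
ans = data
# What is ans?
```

data starts as [10, 6, 12, 18, 19, 2] (length 6). The slice data[2:4] covers indices [2, 3] with values [12, 18]. Replacing that slice with [92, 58, 91] (different length) produces [10, 6, 92, 58, 91, 19, 2].

[10, 6, 92, 58, 91, 19, 2]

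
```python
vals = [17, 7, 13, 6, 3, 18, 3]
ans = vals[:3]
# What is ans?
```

vals has length 7. The slice vals[:3] selects indices [0, 1, 2] (0->17, 1->7, 2->13), giving [17, 7, 13].

[17, 7, 13]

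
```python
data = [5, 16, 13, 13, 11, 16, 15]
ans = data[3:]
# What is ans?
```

data has length 7. The slice data[3:] selects indices [3, 4, 5, 6] (3->13, 4->11, 5->16, 6->15), giving [13, 11, 16, 15].

[13, 11, 16, 15]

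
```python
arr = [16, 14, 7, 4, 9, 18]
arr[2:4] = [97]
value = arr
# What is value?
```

arr starts as [16, 14, 7, 4, 9, 18] (length 6). The slice arr[2:4] covers indices [2, 3] with values [7, 4]. Replacing that slice with [97] (different length) produces [16, 14, 97, 9, 18].

[16, 14, 97, 9, 18]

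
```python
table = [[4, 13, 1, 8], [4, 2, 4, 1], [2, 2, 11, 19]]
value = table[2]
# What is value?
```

table has 3 rows. Row 2 is [2, 2, 11, 19].

[2, 2, 11, 19]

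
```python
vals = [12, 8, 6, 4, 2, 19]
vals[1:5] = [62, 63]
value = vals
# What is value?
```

vals starts as [12, 8, 6, 4, 2, 19] (length 6). The slice vals[1:5] covers indices [1, 2, 3, 4] with values [8, 6, 4, 2]. Replacing that slice with [62, 63] (different length) produces [12, 62, 63, 19].

[12, 62, 63, 19]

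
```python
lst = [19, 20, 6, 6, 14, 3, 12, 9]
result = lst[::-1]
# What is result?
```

lst has length 8. The slice lst[::-1] selects indices [7, 6, 5, 4, 3, 2, 1, 0] (7->9, 6->12, 5->3, 4->14, 3->6, 2->6, 1->20, 0->19), giving [9, 12, 3, 14, 6, 6, 20, 19].

[9, 12, 3, 14, 6, 6, 20, 19]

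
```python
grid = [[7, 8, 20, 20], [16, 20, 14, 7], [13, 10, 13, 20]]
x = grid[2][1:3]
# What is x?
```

grid[2] = [13, 10, 13, 20]. grid[2] has length 4. The slice grid[2][1:3] selects indices [1, 2] (1->10, 2->13), giving [10, 13].

[10, 13]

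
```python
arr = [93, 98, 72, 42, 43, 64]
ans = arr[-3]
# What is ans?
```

arr has length 6. Negative index -3 maps to positive index 6 + (-3) = 3. arr[3] = 42.

42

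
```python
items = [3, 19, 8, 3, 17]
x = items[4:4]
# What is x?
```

items has length 5. The slice items[4:4] resolves to an empty index range, so the result is [].

[]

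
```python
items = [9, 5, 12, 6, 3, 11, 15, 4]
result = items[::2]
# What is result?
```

items has length 8. The slice items[::2] selects indices [0, 2, 4, 6] (0->9, 2->12, 4->3, 6->15), giving [9, 12, 3, 15].

[9, 12, 3, 15]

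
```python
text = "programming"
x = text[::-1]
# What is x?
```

text has length 11. The slice text[::-1] selects indices [10, 9, 8, 7, 6, 5, 4, 3, 2, 1, 0] (10->'g', 9->'n', 8->'i', 7->'m', 6->'m', 5->'a', 4->'r', 3->'g', 2->'o', 1->'r', 0->'p'), giving 'gnimmargorp'.

'gnimmargorp'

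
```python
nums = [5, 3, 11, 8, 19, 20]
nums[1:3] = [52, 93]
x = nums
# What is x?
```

nums starts as [5, 3, 11, 8, 19, 20] (length 6). The slice nums[1:3] covers indices [1, 2] with values [3, 11]. Replacing that slice with [52, 93] (same length) produces [5, 52, 93, 8, 19, 20].

[5, 52, 93, 8, 19, 20]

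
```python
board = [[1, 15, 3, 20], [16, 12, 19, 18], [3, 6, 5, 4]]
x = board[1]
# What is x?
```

board has 3 rows. Row 1 is [16, 12, 19, 18].

[16, 12, 19, 18]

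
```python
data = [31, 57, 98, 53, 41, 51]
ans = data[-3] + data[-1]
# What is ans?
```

data has length 6. Negative index -3 maps to positive index 6 + (-3) = 3. data[3] = 53.
data has length 6. Negative index -1 maps to positive index 6 + (-1) = 5. data[5] = 51.
Sum: 53 + 51 = 104.

104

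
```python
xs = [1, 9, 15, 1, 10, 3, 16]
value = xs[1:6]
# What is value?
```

xs has length 7. The slice xs[1:6] selects indices [1, 2, 3, 4, 5] (1->9, 2->15, 3->1, 4->10, 5->3), giving [9, 15, 1, 10, 3].

[9, 15, 1, 10, 3]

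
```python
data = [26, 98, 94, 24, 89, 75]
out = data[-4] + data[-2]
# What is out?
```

data has length 6. Negative index -4 maps to positive index 6 + (-4) = 2. data[2] = 94.
data has length 6. Negative index -2 maps to positive index 6 + (-2) = 4. data[4] = 89.
Sum: 94 + 89 = 183.

183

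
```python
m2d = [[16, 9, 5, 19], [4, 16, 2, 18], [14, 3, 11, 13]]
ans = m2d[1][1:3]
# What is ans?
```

m2d[1] = [4, 16, 2, 18]. m2d[1] has length 4. The slice m2d[1][1:3] selects indices [1, 2] (1->16, 2->2), giving [16, 2].

[16, 2]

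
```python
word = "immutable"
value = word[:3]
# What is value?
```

word has length 9. The slice word[:3] selects indices [0, 1, 2] (0->'i', 1->'m', 2->'m'), giving 'imm'.

'imm'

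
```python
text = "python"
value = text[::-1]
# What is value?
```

text has length 6. The slice text[::-1] selects indices [5, 4, 3, 2, 1, 0] (5->'n', 4->'o', 3->'h', 2->'t', 1->'y', 0->'p'), giving 'nohtyp'.

'nohtyp'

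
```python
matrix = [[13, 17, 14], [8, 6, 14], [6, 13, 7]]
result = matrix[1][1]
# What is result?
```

matrix[1] = [8, 6, 14]. Taking column 1 of that row yields 6.

6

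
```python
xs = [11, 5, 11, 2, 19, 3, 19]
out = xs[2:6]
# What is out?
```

xs has length 7. The slice xs[2:6] selects indices [2, 3, 4, 5] (2->11, 3->2, 4->19, 5->3), giving [11, 2, 19, 3].

[11, 2, 19, 3]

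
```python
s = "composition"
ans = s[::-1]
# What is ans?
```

s has length 11. The slice s[::-1] selects indices [10, 9, 8, 7, 6, 5, 4, 3, 2, 1, 0] (10->'n', 9->'o', 8->'i', 7->'t', 6->'i', 5->'s', 4->'o', 3->'p', 2->'m', 1->'o', 0->'c'), giving 'noitisopmoc'.

'noitisopmoc'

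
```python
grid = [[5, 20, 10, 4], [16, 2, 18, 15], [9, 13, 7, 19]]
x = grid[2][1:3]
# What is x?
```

grid[2] = [9, 13, 7, 19]. grid[2] has length 4. The slice grid[2][1:3] selects indices [1, 2] (1->13, 2->7), giving [13, 7].

[13, 7]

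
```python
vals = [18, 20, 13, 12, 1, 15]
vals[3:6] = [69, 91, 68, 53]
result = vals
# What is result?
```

vals starts as [18, 20, 13, 12, 1, 15] (length 6). The slice vals[3:6] covers indices [3, 4, 5] with values [12, 1, 15]. Replacing that slice with [69, 91, 68, 53] (different length) produces [18, 20, 13, 69, 91, 68, 53].

[18, 20, 13, 69, 91, 68, 53]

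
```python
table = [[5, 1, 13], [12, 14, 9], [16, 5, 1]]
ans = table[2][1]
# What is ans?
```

table[2] = [16, 5, 1]. Taking column 1 of that row yields 5.

5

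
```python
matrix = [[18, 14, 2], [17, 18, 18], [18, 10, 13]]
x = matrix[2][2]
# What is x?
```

matrix[2] = [18, 10, 13]. Taking column 2 of that row yields 13.

13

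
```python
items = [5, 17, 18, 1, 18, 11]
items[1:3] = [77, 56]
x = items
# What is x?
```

items starts as [5, 17, 18, 1, 18, 11] (length 6). The slice items[1:3] covers indices [1, 2] with values [17, 18]. Replacing that slice with [77, 56] (same length) produces [5, 77, 56, 1, 18, 11].

[5, 77, 56, 1, 18, 11]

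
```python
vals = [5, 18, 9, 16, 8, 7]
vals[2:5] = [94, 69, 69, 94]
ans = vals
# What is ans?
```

vals starts as [5, 18, 9, 16, 8, 7] (length 6). The slice vals[2:5] covers indices [2, 3, 4] with values [9, 16, 8]. Replacing that slice with [94, 69, 69, 94] (different length) produces [5, 18, 94, 69, 69, 94, 7].

[5, 18, 94, 69, 69, 94, 7]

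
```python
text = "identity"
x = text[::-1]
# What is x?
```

text has length 8. The slice text[::-1] selects indices [7, 6, 5, 4, 3, 2, 1, 0] (7->'y', 6->'t', 5->'i', 4->'t', 3->'n', 2->'e', 1->'d', 0->'i'), giving 'ytitnedi'.

'ytitnedi'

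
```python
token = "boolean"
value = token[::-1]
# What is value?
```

token has length 7. The slice token[::-1] selects indices [6, 5, 4, 3, 2, 1, 0] (6->'n', 5->'a', 4->'e', 3->'l', 2->'o', 1->'o', 0->'b'), giving 'naeloob'.

'naeloob'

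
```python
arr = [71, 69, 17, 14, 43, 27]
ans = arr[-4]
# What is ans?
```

arr has length 6. Negative index -4 maps to positive index 6 + (-4) = 2. arr[2] = 17.

17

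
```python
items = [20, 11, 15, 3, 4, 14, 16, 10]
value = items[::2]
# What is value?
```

items has length 8. The slice items[::2] selects indices [0, 2, 4, 6] (0->20, 2->15, 4->4, 6->16), giving [20, 15, 4, 16].

[20, 15, 4, 16]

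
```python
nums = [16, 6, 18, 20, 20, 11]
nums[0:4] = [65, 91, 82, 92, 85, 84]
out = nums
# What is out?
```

nums starts as [16, 6, 18, 20, 20, 11] (length 6). The slice nums[0:4] covers indices [0, 1, 2, 3] with values [16, 6, 18, 20]. Replacing that slice with [65, 91, 82, 92, 85, 84] (different length) produces [65, 91, 82, 92, 85, 84, 20, 11].

[65, 91, 82, 92, 85, 84, 20, 11]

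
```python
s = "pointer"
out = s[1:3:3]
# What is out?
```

s has length 7. The slice s[1:3:3] selects indices [1] (1->'o'), giving 'o'.

'o'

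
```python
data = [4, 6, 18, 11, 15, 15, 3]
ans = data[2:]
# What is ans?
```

data has length 7. The slice data[2:] selects indices [2, 3, 4, 5, 6] (2->18, 3->11, 4->15, 5->15, 6->3), giving [18, 11, 15, 15, 3].

[18, 11, 15, 15, 3]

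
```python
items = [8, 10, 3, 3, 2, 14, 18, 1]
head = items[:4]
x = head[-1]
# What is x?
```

items has length 8. The slice items[:4] selects indices [0, 1, 2, 3] (0->8, 1->10, 2->3, 3->3), giving [8, 10, 3, 3]. So head = [8, 10, 3, 3]. Then head[-1] = 3.

3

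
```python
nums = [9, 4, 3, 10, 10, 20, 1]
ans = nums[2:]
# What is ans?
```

nums has length 7. The slice nums[2:] selects indices [2, 3, 4, 5, 6] (2->3, 3->10, 4->10, 5->20, 6->1), giving [3, 10, 10, 20, 1].

[3, 10, 10, 20, 1]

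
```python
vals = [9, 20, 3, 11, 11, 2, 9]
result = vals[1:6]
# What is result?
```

vals has length 7. The slice vals[1:6] selects indices [1, 2, 3, 4, 5] (1->20, 2->3, 3->11, 4->11, 5->2), giving [20, 3, 11, 11, 2].

[20, 3, 11, 11, 2]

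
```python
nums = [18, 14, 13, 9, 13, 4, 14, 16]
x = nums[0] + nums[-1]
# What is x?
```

nums has length 8. nums[0] = 18.
nums has length 8. Negative index -1 maps to positive index 8 + (-1) = 7. nums[7] = 16.
Sum: 18 + 16 = 34.

34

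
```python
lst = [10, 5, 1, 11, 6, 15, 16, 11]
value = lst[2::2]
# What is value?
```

lst has length 8. The slice lst[2::2] selects indices [2, 4, 6] (2->1, 4->6, 6->16), giving [1, 6, 16].

[1, 6, 16]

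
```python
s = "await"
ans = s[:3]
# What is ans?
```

s has length 5. The slice s[:3] selects indices [0, 1, 2] (0->'a', 1->'w', 2->'a'), giving 'awa'.

'awa'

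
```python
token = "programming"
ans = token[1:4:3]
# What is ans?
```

token has length 11. The slice token[1:4:3] selects indices [1] (1->'r'), giving 'r'.

'r'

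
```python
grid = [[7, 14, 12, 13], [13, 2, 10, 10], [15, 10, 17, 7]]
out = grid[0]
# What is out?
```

grid has 3 rows. Row 0 is [7, 14, 12, 13].

[7, 14, 12, 13]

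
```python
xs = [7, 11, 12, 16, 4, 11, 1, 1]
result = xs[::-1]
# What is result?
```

xs has length 8. The slice xs[::-1] selects indices [7, 6, 5, 4, 3, 2, 1, 0] (7->1, 6->1, 5->11, 4->4, 3->16, 2->12, 1->11, 0->7), giving [1, 1, 11, 4, 16, 12, 11, 7].

[1, 1, 11, 4, 16, 12, 11, 7]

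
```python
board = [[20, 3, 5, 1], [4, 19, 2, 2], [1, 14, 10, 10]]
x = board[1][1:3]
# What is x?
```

board[1] = [4, 19, 2, 2]. board[1] has length 4. The slice board[1][1:3] selects indices [1, 2] (1->19, 2->2), giving [19, 2].

[19, 2]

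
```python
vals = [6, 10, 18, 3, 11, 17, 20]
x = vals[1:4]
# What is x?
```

vals has length 7. The slice vals[1:4] selects indices [1, 2, 3] (1->10, 2->18, 3->3), giving [10, 18, 3].

[10, 18, 3]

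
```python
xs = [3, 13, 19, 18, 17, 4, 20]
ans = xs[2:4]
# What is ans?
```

xs has length 7. The slice xs[2:4] selects indices [2, 3] (2->19, 3->18), giving [19, 18].

[19, 18]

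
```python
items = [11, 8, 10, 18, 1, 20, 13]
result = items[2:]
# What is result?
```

items has length 7. The slice items[2:] selects indices [2, 3, 4, 5, 6] (2->10, 3->18, 4->1, 5->20, 6->13), giving [10, 18, 1, 20, 13].

[10, 18, 1, 20, 13]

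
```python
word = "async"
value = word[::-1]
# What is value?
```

word has length 5. The slice word[::-1] selects indices [4, 3, 2, 1, 0] (4->'c', 3->'n', 2->'y', 1->'s', 0->'a'), giving 'cnysa'.

'cnysa'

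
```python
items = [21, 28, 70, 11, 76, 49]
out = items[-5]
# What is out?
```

items has length 6. Negative index -5 maps to positive index 6 + (-5) = 1. items[1] = 28.

28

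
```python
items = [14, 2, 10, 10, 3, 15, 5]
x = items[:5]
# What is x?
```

items has length 7. The slice items[:5] selects indices [0, 1, 2, 3, 4] (0->14, 1->2, 2->10, 3->10, 4->3), giving [14, 2, 10, 10, 3].

[14, 2, 10, 10, 3]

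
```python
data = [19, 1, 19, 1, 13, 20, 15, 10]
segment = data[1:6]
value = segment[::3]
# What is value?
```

data has length 8. The slice data[1:6] selects indices [1, 2, 3, 4, 5] (1->1, 2->19, 3->1, 4->13, 5->20), giving [1, 19, 1, 13, 20]. So segment = [1, 19, 1, 13, 20]. segment has length 5. The slice segment[::3] selects indices [0, 3] (0->1, 3->13), giving [1, 13].

[1, 13]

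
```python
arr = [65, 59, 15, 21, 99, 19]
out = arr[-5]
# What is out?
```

arr has length 6. Negative index -5 maps to positive index 6 + (-5) = 1. arr[1] = 59.

59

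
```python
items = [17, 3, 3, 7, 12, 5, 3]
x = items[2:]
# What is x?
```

items has length 7. The slice items[2:] selects indices [2, 3, 4, 5, 6] (2->3, 3->7, 4->12, 5->5, 6->3), giving [3, 7, 12, 5, 3].

[3, 7, 12, 5, 3]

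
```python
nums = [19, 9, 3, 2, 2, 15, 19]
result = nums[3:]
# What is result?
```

nums has length 7. The slice nums[3:] selects indices [3, 4, 5, 6] (3->2, 4->2, 5->15, 6->19), giving [2, 2, 15, 19].

[2, 2, 15, 19]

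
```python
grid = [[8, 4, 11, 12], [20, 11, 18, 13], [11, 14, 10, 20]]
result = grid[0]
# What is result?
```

grid has 3 rows. Row 0 is [8, 4, 11, 12].

[8, 4, 11, 12]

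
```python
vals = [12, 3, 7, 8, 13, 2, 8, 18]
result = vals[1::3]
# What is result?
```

vals has length 8. The slice vals[1::3] selects indices [1, 4, 7] (1->3, 4->13, 7->18), giving [3, 13, 18].

[3, 13, 18]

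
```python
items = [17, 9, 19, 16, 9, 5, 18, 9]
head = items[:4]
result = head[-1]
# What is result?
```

items has length 8. The slice items[:4] selects indices [0, 1, 2, 3] (0->17, 1->9, 2->19, 3->16), giving [17, 9, 19, 16]. So head = [17, 9, 19, 16]. Then head[-1] = 16.

16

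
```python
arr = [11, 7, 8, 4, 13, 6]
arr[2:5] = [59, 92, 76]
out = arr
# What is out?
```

arr starts as [11, 7, 8, 4, 13, 6] (length 6). The slice arr[2:5] covers indices [2, 3, 4] with values [8, 4, 13]. Replacing that slice with [59, 92, 76] (same length) produces [11, 7, 59, 92, 76, 6].

[11, 7, 59, 92, 76, 6]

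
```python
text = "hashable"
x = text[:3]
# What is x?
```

text has length 8. The slice text[:3] selects indices [0, 1, 2] (0->'h', 1->'a', 2->'s'), giving 'has'.

'has'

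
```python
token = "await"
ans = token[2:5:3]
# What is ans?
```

token has length 5. The slice token[2:5:3] selects indices [2] (2->'a'), giving 'a'.

'a'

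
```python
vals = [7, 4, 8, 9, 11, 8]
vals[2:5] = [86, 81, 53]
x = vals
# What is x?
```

vals starts as [7, 4, 8, 9, 11, 8] (length 6). The slice vals[2:5] covers indices [2, 3, 4] with values [8, 9, 11]. Replacing that slice with [86, 81, 53] (same length) produces [7, 4, 86, 81, 53, 8].

[7, 4, 86, 81, 53, 8]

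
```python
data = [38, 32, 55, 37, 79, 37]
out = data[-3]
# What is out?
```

data has length 6. Negative index -3 maps to positive index 6 + (-3) = 3. data[3] = 37.

37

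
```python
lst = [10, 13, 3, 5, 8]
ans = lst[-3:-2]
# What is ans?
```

lst has length 5. The slice lst[-3:-2] selects indices [2] (2->3), giving [3].

[3]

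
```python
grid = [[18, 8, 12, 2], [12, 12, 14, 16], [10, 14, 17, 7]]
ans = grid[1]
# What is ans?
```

grid has 3 rows. Row 1 is [12, 12, 14, 16].

[12, 12, 14, 16]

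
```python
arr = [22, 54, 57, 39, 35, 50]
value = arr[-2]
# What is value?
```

arr has length 6. Negative index -2 maps to positive index 6 + (-2) = 4. arr[4] = 35.

35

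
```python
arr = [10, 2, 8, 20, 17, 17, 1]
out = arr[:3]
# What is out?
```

arr has length 7. The slice arr[:3] selects indices [0, 1, 2] (0->10, 1->2, 2->8), giving [10, 2, 8].

[10, 2, 8]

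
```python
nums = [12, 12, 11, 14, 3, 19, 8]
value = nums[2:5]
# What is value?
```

nums has length 7. The slice nums[2:5] selects indices [2, 3, 4] (2->11, 3->14, 4->3), giving [11, 14, 3].

[11, 14, 3]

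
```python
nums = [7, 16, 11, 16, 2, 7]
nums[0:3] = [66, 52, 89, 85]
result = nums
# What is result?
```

nums starts as [7, 16, 11, 16, 2, 7] (length 6). The slice nums[0:3] covers indices [0, 1, 2] with values [7, 16, 11]. Replacing that slice with [66, 52, 89, 85] (different length) produces [66, 52, 89, 85, 16, 2, 7].

[66, 52, 89, 85, 16, 2, 7]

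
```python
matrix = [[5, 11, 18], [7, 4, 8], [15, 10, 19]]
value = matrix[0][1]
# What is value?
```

matrix[0] = [5, 11, 18]. Taking column 1 of that row yields 11.

11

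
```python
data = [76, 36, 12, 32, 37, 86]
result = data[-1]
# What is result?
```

data has length 6. Negative index -1 maps to positive index 6 + (-1) = 5. data[5] = 86.

86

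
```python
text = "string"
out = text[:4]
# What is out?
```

text has length 6. The slice text[:4] selects indices [0, 1, 2, 3] (0->'s', 1->'t', 2->'r', 3->'i'), giving 'stri'.

'stri'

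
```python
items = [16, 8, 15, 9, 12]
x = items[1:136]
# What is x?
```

items has length 5. The slice items[1:136] selects indices [1, 2, 3, 4] (1->8, 2->15, 3->9, 4->12), giving [8, 15, 9, 12].

[8, 15, 9, 12]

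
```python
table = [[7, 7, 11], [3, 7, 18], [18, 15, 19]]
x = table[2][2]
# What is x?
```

table[2] = [18, 15, 19]. Taking column 2 of that row yields 19.

19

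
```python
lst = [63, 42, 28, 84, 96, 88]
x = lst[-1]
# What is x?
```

lst has length 6. Negative index -1 maps to positive index 6 + (-1) = 5. lst[5] = 88.

88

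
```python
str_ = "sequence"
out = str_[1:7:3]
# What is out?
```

str_ has length 8. The slice str_[1:7:3] selects indices [1, 4] (1->'e', 4->'e'), giving 'ee'.

'ee'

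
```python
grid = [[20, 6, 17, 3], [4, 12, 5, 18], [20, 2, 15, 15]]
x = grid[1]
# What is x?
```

grid has 3 rows. Row 1 is [4, 12, 5, 18].

[4, 12, 5, 18]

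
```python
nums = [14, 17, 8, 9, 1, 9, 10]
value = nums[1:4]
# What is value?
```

nums has length 7. The slice nums[1:4] selects indices [1, 2, 3] (1->17, 2->8, 3->9), giving [17, 8, 9].

[17, 8, 9]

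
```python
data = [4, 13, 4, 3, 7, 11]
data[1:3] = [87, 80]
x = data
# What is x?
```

data starts as [4, 13, 4, 3, 7, 11] (length 6). The slice data[1:3] covers indices [1, 2] with values [13, 4]. Replacing that slice with [87, 80] (same length) produces [4, 87, 80, 3, 7, 11].

[4, 87, 80, 3, 7, 11]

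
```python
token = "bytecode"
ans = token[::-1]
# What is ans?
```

token has length 8. The slice token[::-1] selects indices [7, 6, 5, 4, 3, 2, 1, 0] (7->'e', 6->'d', 5->'o', 4->'c', 3->'e', 2->'t', 1->'y', 0->'b'), giving 'edocetyb'.

'edocetyb'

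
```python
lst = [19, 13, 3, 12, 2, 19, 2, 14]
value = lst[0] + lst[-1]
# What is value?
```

lst has length 8. lst[0] = 19.
lst has length 8. Negative index -1 maps to positive index 8 + (-1) = 7. lst[7] = 14.
Sum: 19 + 14 = 33.

33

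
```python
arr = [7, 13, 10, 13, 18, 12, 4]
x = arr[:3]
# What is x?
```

arr has length 7. The slice arr[:3] selects indices [0, 1, 2] (0->7, 1->13, 2->10), giving [7, 13, 10].

[7, 13, 10]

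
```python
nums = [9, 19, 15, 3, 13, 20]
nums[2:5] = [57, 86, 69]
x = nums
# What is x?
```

nums starts as [9, 19, 15, 3, 13, 20] (length 6). The slice nums[2:5] covers indices [2, 3, 4] with values [15, 3, 13]. Replacing that slice with [57, 86, 69] (same length) produces [9, 19, 57, 86, 69, 20].

[9, 19, 57, 86, 69, 20]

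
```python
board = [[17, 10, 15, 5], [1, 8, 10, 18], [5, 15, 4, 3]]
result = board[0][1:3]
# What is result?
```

board[0] = [17, 10, 15, 5]. board[0] has length 4. The slice board[0][1:3] selects indices [1, 2] (1->10, 2->15), giving [10, 15].

[10, 15]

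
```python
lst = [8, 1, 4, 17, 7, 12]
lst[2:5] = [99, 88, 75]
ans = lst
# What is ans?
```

lst starts as [8, 1, 4, 17, 7, 12] (length 6). The slice lst[2:5] covers indices [2, 3, 4] with values [4, 17, 7]. Replacing that slice with [99, 88, 75] (same length) produces [8, 1, 99, 88, 75, 12].

[8, 1, 99, 88, 75, 12]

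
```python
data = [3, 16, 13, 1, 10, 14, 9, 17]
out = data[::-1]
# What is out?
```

data has length 8. The slice data[::-1] selects indices [7, 6, 5, 4, 3, 2, 1, 0] (7->17, 6->9, 5->14, 4->10, 3->1, 2->13, 1->16, 0->3), giving [17, 9, 14, 10, 1, 13, 16, 3].

[17, 9, 14, 10, 1, 13, 16, 3]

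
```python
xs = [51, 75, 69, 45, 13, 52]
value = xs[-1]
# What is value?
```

xs has length 6. Negative index -1 maps to positive index 6 + (-1) = 5. xs[5] = 52.

52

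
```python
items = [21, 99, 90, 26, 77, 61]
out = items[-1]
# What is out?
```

items has length 6. Negative index -1 maps to positive index 6 + (-1) = 5. items[5] = 61.

61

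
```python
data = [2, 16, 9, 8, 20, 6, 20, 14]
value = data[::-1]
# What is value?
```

data has length 8. The slice data[::-1] selects indices [7, 6, 5, 4, 3, 2, 1, 0] (7->14, 6->20, 5->6, 4->20, 3->8, 2->9, 1->16, 0->2), giving [14, 20, 6, 20, 8, 9, 16, 2].

[14, 20, 6, 20, 8, 9, 16, 2]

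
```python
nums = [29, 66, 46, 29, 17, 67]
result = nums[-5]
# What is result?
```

nums has length 6. Negative index -5 maps to positive index 6 + (-5) = 1. nums[1] = 66.

66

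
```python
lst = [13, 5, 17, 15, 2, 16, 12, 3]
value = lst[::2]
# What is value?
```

lst has length 8. The slice lst[::2] selects indices [0, 2, 4, 6] (0->13, 2->17, 4->2, 6->12), giving [13, 17, 2, 12].

[13, 17, 2, 12]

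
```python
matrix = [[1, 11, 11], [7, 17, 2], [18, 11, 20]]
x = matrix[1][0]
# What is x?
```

matrix[1] = [7, 17, 2]. Taking column 0 of that row yields 7.

7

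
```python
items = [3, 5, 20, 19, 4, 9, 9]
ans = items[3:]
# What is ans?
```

items has length 7. The slice items[3:] selects indices [3, 4, 5, 6] (3->19, 4->4, 5->9, 6->9), giving [19, 4, 9, 9].

[19, 4, 9, 9]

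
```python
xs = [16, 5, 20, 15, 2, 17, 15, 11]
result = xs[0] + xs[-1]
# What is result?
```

xs has length 8. xs[0] = 16.
xs has length 8. Negative index -1 maps to positive index 8 + (-1) = 7. xs[7] = 11.
Sum: 16 + 11 = 27.

27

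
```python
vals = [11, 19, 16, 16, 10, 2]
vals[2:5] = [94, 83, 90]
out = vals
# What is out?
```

vals starts as [11, 19, 16, 16, 10, 2] (length 6). The slice vals[2:5] covers indices [2, 3, 4] with values [16, 16, 10]. Replacing that slice with [94, 83, 90] (same length) produces [11, 19, 94, 83, 90, 2].

[11, 19, 94, 83, 90, 2]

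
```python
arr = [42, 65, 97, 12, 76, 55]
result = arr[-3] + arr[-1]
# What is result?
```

arr has length 6. Negative index -3 maps to positive index 6 + (-3) = 3. arr[3] = 12.
arr has length 6. Negative index -1 maps to positive index 6 + (-1) = 5. arr[5] = 55.
Sum: 12 + 55 = 67.

67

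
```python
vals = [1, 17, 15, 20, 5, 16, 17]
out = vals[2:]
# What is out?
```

vals has length 7. The slice vals[2:] selects indices [2, 3, 4, 5, 6] (2->15, 3->20, 4->5, 5->16, 6->17), giving [15, 20, 5, 16, 17].

[15, 20, 5, 16, 17]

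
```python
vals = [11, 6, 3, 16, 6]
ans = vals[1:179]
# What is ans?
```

vals has length 5. The slice vals[1:179] selects indices [1, 2, 3, 4] (1->6, 2->3, 3->16, 4->6), giving [6, 3, 16, 6].

[6, 3, 16, 6]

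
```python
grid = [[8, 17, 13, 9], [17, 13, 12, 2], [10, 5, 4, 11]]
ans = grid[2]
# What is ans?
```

grid has 3 rows. Row 2 is [10, 5, 4, 11].

[10, 5, 4, 11]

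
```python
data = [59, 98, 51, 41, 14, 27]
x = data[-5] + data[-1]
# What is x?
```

data has length 6. Negative index -5 maps to positive index 6 + (-5) = 1. data[1] = 98.
data has length 6. Negative index -1 maps to positive index 6 + (-1) = 5. data[5] = 27.
Sum: 98 + 27 = 125.

125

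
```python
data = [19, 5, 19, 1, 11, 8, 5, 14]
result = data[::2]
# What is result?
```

data has length 8. The slice data[::2] selects indices [0, 2, 4, 6] (0->19, 2->19, 4->11, 6->5), giving [19, 19, 11, 5].

[19, 19, 11, 5]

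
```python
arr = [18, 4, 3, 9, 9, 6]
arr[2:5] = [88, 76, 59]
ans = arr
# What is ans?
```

arr starts as [18, 4, 3, 9, 9, 6] (length 6). The slice arr[2:5] covers indices [2, 3, 4] with values [3, 9, 9]. Replacing that slice with [88, 76, 59] (same length) produces [18, 4, 88, 76, 59, 6].

[18, 4, 88, 76, 59, 6]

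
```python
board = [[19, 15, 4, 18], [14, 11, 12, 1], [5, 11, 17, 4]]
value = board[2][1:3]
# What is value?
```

board[2] = [5, 11, 17, 4]. board[2] has length 4. The slice board[2][1:3] selects indices [1, 2] (1->11, 2->17), giving [11, 17].

[11, 17]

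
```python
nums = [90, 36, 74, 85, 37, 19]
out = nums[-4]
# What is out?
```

nums has length 6. Negative index -4 maps to positive index 6 + (-4) = 2. nums[2] = 74.

74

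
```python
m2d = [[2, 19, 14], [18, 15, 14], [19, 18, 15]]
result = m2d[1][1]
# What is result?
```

m2d[1] = [18, 15, 14]. Taking column 1 of that row yields 15.

15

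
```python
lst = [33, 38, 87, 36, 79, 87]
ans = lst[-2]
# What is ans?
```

lst has length 6. Negative index -2 maps to positive index 6 + (-2) = 4. lst[4] = 79.

79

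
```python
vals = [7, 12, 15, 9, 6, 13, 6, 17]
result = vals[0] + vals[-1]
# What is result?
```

vals has length 8. vals[0] = 7.
vals has length 8. Negative index -1 maps to positive index 8 + (-1) = 7. vals[7] = 17.
Sum: 7 + 17 = 24.

24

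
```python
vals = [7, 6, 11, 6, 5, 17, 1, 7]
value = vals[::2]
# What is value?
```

vals has length 8. The slice vals[::2] selects indices [0, 2, 4, 6] (0->7, 2->11, 4->5, 6->1), giving [7, 11, 5, 1].

[7, 11, 5, 1]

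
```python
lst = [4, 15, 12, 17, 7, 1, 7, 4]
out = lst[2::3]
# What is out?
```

lst has length 8. The slice lst[2::3] selects indices [2, 5] (2->12, 5->1), giving [12, 1].

[12, 1]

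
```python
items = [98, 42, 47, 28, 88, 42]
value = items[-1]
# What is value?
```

items has length 6. Negative index -1 maps to positive index 6 + (-1) = 5. items[5] = 42.

42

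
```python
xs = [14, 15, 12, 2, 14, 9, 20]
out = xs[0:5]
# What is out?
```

xs has length 7. The slice xs[0:5] selects indices [0, 1, 2, 3, 4] (0->14, 1->15, 2->12, 3->2, 4->14), giving [14, 15, 12, 2, 14].

[14, 15, 12, 2, 14]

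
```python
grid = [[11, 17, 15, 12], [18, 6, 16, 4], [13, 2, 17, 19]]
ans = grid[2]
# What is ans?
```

grid has 3 rows. Row 2 is [13, 2, 17, 19].

[13, 2, 17, 19]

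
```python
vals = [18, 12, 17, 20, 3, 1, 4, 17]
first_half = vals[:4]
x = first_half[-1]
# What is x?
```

vals has length 8. The slice vals[:4] selects indices [0, 1, 2, 3] (0->18, 1->12, 2->17, 3->20), giving [18, 12, 17, 20]. So first_half = [18, 12, 17, 20]. Then first_half[-1] = 20.

20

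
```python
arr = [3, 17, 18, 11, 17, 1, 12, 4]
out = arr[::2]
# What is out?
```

arr has length 8. The slice arr[::2] selects indices [0, 2, 4, 6] (0->3, 2->18, 4->17, 6->12), giving [3, 18, 17, 12].

[3, 18, 17, 12]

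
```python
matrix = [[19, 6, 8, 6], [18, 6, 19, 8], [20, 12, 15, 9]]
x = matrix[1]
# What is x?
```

matrix has 3 rows. Row 1 is [18, 6, 19, 8].

[18, 6, 19, 8]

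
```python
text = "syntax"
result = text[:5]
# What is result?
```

text has length 6. The slice text[:5] selects indices [0, 1, 2, 3, 4] (0->'s', 1->'y', 2->'n', 3->'t', 4->'a'), giving 'synta'.

'synta'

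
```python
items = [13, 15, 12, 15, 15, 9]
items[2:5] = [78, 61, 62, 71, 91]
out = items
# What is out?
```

items starts as [13, 15, 12, 15, 15, 9] (length 6). The slice items[2:5] covers indices [2, 3, 4] with values [12, 15, 15]. Replacing that slice with [78, 61, 62, 71, 91] (different length) produces [13, 15, 78, 61, 62, 71, 91, 9].

[13, 15, 78, 61, 62, 71, 91, 9]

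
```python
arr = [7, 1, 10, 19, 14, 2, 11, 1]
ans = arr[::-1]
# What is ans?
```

arr has length 8. The slice arr[::-1] selects indices [7, 6, 5, 4, 3, 2, 1, 0] (7->1, 6->11, 5->2, 4->14, 3->19, 2->10, 1->1, 0->7), giving [1, 11, 2, 14, 19, 10, 1, 7].

[1, 11, 2, 14, 19, 10, 1, 7]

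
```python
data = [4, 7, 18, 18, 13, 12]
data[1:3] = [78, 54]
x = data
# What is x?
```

data starts as [4, 7, 18, 18, 13, 12] (length 6). The slice data[1:3] covers indices [1, 2] with values [7, 18]. Replacing that slice with [78, 54] (same length) produces [4, 78, 54, 18, 13, 12].

[4, 78, 54, 18, 13, 12]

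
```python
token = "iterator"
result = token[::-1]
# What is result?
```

token has length 8. The slice token[::-1] selects indices [7, 6, 5, 4, 3, 2, 1, 0] (7->'r', 6->'o', 5->'t', 4->'a', 3->'r', 2->'e', 1->'t', 0->'i'), giving 'rotareti'.

'rotareti'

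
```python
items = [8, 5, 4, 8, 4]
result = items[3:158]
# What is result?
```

items has length 5. The slice items[3:158] selects indices [3, 4] (3->8, 4->4), giving [8, 4].

[8, 4]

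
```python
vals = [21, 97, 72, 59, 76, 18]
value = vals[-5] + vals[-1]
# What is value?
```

vals has length 6. Negative index -5 maps to positive index 6 + (-5) = 1. vals[1] = 97.
vals has length 6. Negative index -1 maps to positive index 6 + (-1) = 5. vals[5] = 18.
Sum: 97 + 18 = 115.

115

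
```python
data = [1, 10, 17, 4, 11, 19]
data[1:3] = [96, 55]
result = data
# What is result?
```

data starts as [1, 10, 17, 4, 11, 19] (length 6). The slice data[1:3] covers indices [1, 2] with values [10, 17]. Replacing that slice with [96, 55] (same length) produces [1, 96, 55, 4, 11, 19].

[1, 96, 55, 4, 11, 19]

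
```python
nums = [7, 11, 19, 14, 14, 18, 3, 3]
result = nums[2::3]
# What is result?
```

nums has length 8. The slice nums[2::3] selects indices [2, 5] (2->19, 5->18), giving [19, 18].

[19, 18]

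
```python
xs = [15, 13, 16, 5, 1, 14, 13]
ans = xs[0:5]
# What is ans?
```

xs has length 7. The slice xs[0:5] selects indices [0, 1, 2, 3, 4] (0->15, 1->13, 2->16, 3->5, 4->1), giving [15, 13, 16, 5, 1].

[15, 13, 16, 5, 1]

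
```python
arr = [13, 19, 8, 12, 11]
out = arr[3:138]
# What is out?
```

arr has length 5. The slice arr[3:138] selects indices [3, 4] (3->12, 4->11), giving [12, 11].

[12, 11]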